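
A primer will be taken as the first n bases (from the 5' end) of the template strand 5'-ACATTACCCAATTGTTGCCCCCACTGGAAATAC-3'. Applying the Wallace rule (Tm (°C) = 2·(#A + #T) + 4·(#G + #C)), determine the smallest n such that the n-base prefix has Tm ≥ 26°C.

n = 9

First 8 bases: ACATTACC → Tm = 22°C (< 26°C)
First 9 bases: ACATTACCC → Tm = 26°C (≥ 26°C)
Since every base adds ≥2°C, Tm only increases with n, so the threshold is first crossed at n = 9.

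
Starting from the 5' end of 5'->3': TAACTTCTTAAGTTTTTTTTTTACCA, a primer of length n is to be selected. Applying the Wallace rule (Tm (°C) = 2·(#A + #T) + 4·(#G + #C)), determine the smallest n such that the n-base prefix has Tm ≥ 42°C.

n = 18

First 17 bases: TAACTTCTTAAGTTTTT → Tm = 40°C (< 42°C)
First 18 bases: TAACTTCTTAAGTTTTTT → Tm = 42°C (≥ 42°C)
Since every base adds ≥2°C, Tm only increases with n, so the threshold is first crossed at n = 18.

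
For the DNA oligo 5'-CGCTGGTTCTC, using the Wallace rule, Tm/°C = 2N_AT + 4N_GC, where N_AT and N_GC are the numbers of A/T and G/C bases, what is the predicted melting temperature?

Scanning the sequence gives C=4, A=0, T=4, G=3.
A+T = 4, G+C = 7
Tm = 4·7 + 2·4 = 28 + 8 = 36°C

36°C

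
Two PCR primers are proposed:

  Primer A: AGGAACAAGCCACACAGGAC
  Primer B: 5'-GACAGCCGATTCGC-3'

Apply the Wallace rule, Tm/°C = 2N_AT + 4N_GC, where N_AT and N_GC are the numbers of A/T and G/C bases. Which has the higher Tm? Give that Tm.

Primer A: A+T=9, G+C=11 → Tm = 2(9)+4(11) = 62°C
Primer B: A+T=5, G+C=9 → Tm = 2(5)+4(9) = 46°C
62°C vs 46°C → primer A is higher.

Primer A, 62°C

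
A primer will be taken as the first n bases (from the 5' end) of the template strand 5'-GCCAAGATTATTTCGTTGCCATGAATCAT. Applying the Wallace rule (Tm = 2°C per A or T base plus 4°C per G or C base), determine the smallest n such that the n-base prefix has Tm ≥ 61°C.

n = 22

First 21 bases: GCCAAGATTATTTCGTTGCCA → Tm = 60°C (< 61°C)
First 22 bases: GCCAAGATTATTTCGTTGCCAT → Tm = 62°C (≥ 61°C)
Since every base adds ≥2°C, Tm only increases with n, so the threshold is first crossed at n = 22.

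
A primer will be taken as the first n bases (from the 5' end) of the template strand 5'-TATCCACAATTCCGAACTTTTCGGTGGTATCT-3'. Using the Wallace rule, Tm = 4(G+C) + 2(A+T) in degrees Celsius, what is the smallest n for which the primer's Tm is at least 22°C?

n = 8

First 7 bases: TATCCAC → Tm = 20°C (< 22°C)
First 8 bases: TATCCACA → Tm = 22°C (≥ 22°C)
Each additional base adds 2°C (A/T) or 4°C (G/C), so Tm is non-decreasing in n; n = 8 is the first length to reach 22°C.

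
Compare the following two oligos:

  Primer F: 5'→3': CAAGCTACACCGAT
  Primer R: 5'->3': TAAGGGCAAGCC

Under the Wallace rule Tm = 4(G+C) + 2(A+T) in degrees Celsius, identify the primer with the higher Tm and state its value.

Primer F, 42°C

Primer F: A+T=7, G+C=7 → Tm = 2(7)+4(7) = 42°C
Primer R: A+T=5, G+C=7 → Tm = 2(5)+4(7) = 38°C
42°C vs 38°C → primer F is higher.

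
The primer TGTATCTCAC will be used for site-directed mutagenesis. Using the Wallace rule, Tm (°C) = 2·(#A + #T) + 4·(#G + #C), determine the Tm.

28°C

Counting bases: T=4, A=2, C=3, G=1
So N_AT = 6 and N_GC = 4.
Tm = 2×6 + 4×4 = 28°C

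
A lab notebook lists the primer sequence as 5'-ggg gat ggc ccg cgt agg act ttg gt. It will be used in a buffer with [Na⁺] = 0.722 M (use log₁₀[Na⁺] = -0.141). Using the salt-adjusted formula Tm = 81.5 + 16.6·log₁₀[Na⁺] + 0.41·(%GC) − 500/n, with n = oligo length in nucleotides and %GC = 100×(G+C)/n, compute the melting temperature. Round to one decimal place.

86.7°C

Length n = 26. Base counts: A=3, G=12, T=6, C=5
G+C = 17, so %GC = 17/26 × 100 = 65.385%
Salt term: 16.6 × (-0.141) = -2.341
GC term: 0.41 × 65.385 = 26.808; length term: −500/26 = −19.231
Tm = 81.5 + (-2.341) + 26.808 − 19.231 = 86.736 → 86.7°C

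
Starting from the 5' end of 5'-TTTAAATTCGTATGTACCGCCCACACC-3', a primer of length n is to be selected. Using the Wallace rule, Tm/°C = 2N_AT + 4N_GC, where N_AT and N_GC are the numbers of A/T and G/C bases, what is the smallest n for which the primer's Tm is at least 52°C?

n = 20

First 19 bases: TTTAAATTCGTATGTACCG → Tm = 50°C (< 52°C)
First 20 bases: TTTAAATTCGTATGTACCGC → Tm = 54°C (≥ 52°C)
Since every base adds ≥2°C, Tm only increases with n, so the threshold is first crossed at n = 20.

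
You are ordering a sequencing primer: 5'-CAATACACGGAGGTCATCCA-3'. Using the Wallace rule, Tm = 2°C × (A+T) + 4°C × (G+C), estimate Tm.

A=7, T=3, C=6, G=4
A+T = 10, G+C = 10
Tm = 2×10 + 4×10 = 60°C

60°C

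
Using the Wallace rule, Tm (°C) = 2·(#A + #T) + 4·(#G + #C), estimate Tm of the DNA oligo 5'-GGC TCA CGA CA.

Scanning the sequence gives G=3, C=4, T=1, A=3.
So N_AT = 4 and N_GC = 7.
Tm = 4·7 + 2·4 = 28 + 8 = 36°C

36°C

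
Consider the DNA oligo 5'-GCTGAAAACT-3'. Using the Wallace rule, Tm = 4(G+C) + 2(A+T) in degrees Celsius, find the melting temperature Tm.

Base counts: G=2, T=2, C=2, A=4
AT pairs contribute 6, GC pairs contribute 4.
Tm = 2(6) + 4(4) = 12 + 16 = 28°C

28°C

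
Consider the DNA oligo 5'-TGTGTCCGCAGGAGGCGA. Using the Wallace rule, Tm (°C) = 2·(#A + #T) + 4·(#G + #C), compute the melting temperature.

T=3, A=3, C=4, G=8
AT pairs contribute 6, GC pairs contribute 12.
Tm = 2×6 + 4×12 = 60°C

60°C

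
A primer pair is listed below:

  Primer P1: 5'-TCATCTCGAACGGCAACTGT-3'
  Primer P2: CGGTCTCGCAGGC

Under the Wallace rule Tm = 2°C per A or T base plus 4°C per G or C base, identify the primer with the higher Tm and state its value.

Primer P1: A+T=10, G+C=10 → Tm = 2(10)+4(10) = 60°C
Primer P2: A+T=3, G+C=10 → Tm = 2(3)+4(10) = 46°C
60°C vs 46°C → primer P1 is higher.

Primer P1, 60°C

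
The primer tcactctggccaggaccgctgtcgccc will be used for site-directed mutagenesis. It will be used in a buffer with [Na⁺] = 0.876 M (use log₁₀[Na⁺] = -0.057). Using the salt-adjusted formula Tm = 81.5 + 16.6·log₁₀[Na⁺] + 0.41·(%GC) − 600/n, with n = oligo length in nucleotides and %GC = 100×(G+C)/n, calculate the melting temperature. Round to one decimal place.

Length n = 27. G=7, T=5, C=12, A=3
G+C = 19, so %GC = 19/27 × 100 = 70.37%
Salt term: 16.6 × (-0.057) = -0.946
GC term: 0.41 × 70.37 = 28.852; length term: −600/27 = −22.222
Tm = 81.5 + (-0.946) + 28.852 − 22.222 = 87.184 → 87.2°C

87.2°C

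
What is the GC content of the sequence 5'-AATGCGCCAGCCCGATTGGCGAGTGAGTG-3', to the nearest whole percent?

62%

Counting bases: G=11, A=6, C=7, T=5
G+C = 11 + 7 = 18 out of 29 bases
%GC = 18/29 × 100 = 62.07% ≈ 62%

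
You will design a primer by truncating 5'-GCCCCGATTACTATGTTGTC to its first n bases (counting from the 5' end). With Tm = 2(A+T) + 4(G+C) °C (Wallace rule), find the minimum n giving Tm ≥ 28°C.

First 7 bases: GCCCCGA → Tm = 26°C (< 28°C)
First 8 bases: GCCCCGAT → Tm = 28°C (≥ 28°C)
Each additional base adds 2°C (A/T) or 4°C (G/C), so Tm is non-decreasing in n; n = 8 is the first length to reach 28°C.

n = 8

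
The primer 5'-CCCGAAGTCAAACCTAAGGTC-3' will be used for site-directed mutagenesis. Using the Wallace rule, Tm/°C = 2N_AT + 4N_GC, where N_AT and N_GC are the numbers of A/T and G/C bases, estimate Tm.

64°C

T=3, G=4, A=7, C=7
So N_AT = 10 and N_GC = 11.
Tm = 2×10 + 4×11 = 64°C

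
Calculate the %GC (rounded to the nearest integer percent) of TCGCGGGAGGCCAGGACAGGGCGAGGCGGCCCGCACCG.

Scanning the sequence gives C=13, T=1, G=18, A=6.
G+C = 18 + 13 = 31 out of 38 bases
%GC = 31/38 × 100 = 81.58% ≈ 82%

82%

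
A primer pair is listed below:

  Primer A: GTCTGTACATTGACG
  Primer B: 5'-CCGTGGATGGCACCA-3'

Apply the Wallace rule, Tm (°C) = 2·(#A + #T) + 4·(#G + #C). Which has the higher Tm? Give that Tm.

Primer B, 50°C

Primer A: A+T=8, G+C=7 → Tm = 2(8)+4(7) = 44°C
Primer B: A+T=5, G+C=10 → Tm = 2(5)+4(10) = 50°C
44°C vs 50°C → primer B is higher.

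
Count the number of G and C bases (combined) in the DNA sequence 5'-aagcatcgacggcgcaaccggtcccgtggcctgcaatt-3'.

24

Base counts: C=13, A=8, T=6, G=11
Total G or C: 11 + 13 = 24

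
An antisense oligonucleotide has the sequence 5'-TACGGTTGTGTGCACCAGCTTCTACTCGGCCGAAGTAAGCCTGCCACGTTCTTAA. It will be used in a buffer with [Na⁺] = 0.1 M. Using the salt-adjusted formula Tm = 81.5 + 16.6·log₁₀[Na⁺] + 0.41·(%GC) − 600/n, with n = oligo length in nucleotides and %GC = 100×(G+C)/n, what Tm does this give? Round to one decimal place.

75.6°C

Length n = 55. C=16, G=13, T=15, A=11
G+C = 29, so %GC = 29/55 × 100 = 52.727%
Salt term: 16.6 × (-1) = -16.6
GC term: 0.41 × 52.727 = 21.618; length term: −600/55 = −10.909
Tm = 81.5 + (-16.6) + 21.618 − 10.909 = 75.609 → 75.6°C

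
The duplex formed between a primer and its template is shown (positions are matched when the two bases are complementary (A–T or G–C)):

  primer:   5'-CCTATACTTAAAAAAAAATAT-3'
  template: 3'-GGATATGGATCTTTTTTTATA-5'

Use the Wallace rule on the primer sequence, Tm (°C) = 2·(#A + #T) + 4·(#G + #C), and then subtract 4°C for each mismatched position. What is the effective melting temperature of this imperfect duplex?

Primer base counts: A=12, T=6, G=0, C=3 → A+T=18, G+C=3
Perfect-match Tm = 2(18) + 4(3) = 36 + 12 = 48°C
Mismatches (positions where the bases are not complementary): 2 (at positions 8, 11)
Effective Tm = 48 − 2×4 = 48 − 8 = 40°C

40°C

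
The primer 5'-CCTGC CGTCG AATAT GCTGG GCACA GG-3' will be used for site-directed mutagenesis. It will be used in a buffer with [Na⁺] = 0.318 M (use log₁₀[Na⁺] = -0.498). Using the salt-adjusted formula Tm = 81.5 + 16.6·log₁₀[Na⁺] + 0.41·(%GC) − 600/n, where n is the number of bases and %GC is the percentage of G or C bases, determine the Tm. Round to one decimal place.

76.8°C

Length n = 27. Base counts: A=5, C=8, T=5, G=9
G+C = 17, so %GC = 17/27 × 100 = 62.963%
Salt term: 16.6 × (-0.498) = -8.267
GC term: 0.41 × 62.963 = 25.815; length term: −600/27 = −22.222
Tm = 81.5 + (-8.267) + 25.815 − 22.222 = 76.826 → 76.8°C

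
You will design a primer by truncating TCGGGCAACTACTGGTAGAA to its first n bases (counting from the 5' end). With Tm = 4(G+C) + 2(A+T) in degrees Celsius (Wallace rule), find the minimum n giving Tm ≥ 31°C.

n = 10

First 9 bases: TCGGGCAAC → Tm = 30°C (< 31°C)
First 10 bases: TCGGGCAACT → Tm = 32°C (≥ 31°C)
Each additional base adds 2°C (A/T) or 4°C (G/C), so Tm is non-decreasing in n; n = 10 is the first length to reach 31°C.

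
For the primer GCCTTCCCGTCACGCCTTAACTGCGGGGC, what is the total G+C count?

Scanning the sequence gives C=12, A=3, G=8, T=6.
Total G or C: 8 + 12 = 20

20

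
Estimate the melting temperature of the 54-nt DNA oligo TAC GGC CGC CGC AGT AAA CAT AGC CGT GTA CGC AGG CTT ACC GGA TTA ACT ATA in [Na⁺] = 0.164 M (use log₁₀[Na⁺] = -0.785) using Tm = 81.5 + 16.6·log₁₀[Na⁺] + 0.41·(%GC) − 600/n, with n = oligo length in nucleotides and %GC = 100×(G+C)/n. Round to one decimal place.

Length n = 54. Scanning the sequence gives T=11, C=15, G=13, A=15.
G+C = 28, so %GC = 28/54 × 100 = 51.852%
Salt term: 16.6 × (-0.785) = -13.031
GC term: 0.41 × 51.852 = 21.259; length term: −600/54 = −11.111
Tm = 81.5 + (-13.031) + 21.259 − 11.111 = 78.617 → 78.6°C

78.6°C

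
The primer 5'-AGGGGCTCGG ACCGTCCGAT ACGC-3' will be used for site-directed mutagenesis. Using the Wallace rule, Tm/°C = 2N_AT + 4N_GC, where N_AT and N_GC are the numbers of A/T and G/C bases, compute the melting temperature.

82°C

Scanning the sequence gives C=8, T=3, A=4, G=9.
So N_AT = 7 and N_GC = 17.
Tm = 4·17 + 2·7 = 68 + 14 = 82°C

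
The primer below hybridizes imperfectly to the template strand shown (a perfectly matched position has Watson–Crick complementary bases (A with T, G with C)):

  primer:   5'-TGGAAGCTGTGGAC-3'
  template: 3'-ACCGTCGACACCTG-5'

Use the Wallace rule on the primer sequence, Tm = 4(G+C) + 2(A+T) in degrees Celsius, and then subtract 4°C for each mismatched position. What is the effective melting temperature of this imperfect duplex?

40°C

Primer base counts: A=3, T=3, G=6, C=2 → A+T=6, G+C=8
Perfect-match Tm = 2(6) + 4(8) = 12 + 32 = 44°C
Mismatches (positions where the bases are not complementary): 1 (at position 4)
Effective Tm = 44 − 1×4 = 44 − 4 = 40°C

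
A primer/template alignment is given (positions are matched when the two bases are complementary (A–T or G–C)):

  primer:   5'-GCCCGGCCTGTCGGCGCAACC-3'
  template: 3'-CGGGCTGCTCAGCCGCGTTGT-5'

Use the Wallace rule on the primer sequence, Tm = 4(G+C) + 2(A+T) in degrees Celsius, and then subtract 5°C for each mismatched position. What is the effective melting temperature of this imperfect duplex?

Primer base counts: A=2, T=2, G=7, C=10 → A+T=4, G+C=17
Perfect-match Tm = 2(4) + 4(17) = 8 + 68 = 76°C
Mismatches (positions where the bases are not complementary): 4 (at positions 6, 8, 9, 21)
Effective Tm = 76 − 4×5 = 76 − 20 = 56°C

56°C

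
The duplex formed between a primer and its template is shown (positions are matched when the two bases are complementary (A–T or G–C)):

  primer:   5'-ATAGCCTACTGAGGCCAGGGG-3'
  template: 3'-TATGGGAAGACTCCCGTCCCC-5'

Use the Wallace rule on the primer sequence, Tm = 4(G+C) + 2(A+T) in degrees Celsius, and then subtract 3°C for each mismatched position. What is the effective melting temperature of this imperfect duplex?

59°C

Primer base counts: A=5, T=3, G=8, C=5 → A+T=8, G+C=13
Perfect-match Tm = 2(8) + 4(13) = 16 + 52 = 68°C
Mismatches (positions where the bases are not complementary): 3 (at positions 4, 8, 15)
Effective Tm = 68 − 3×3 = 68 − 9 = 59°C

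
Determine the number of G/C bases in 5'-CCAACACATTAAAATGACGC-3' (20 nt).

Base counts: C=6, A=9, G=2, T=3
Total G or C: 2 + 6 = 8

8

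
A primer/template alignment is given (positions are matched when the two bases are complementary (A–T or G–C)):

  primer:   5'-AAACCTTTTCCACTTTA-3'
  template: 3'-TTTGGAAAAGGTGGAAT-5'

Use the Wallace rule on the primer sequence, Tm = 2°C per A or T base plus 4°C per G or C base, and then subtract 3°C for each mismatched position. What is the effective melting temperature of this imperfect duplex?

41°C

Primer base counts: A=5, T=7, G=0, C=5 → A+T=12, G+C=5
Perfect-match Tm = 2(12) + 4(5) = 24 + 20 = 44°C
Mismatches (positions where the bases are not complementary): 1 (at position 14)
Effective Tm = 44 − 1×3 = 44 − 3 = 41°C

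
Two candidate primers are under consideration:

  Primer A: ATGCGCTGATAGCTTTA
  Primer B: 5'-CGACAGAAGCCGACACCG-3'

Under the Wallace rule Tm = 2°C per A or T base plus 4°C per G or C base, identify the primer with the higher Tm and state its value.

Primer B, 60°C

Primer A: A+T=10, G+C=7 → Tm = 2(10)+4(7) = 48°C
Primer B: A+T=6, G+C=12 → Tm = 2(6)+4(12) = 60°C
48°C vs 60°C → primer B is higher.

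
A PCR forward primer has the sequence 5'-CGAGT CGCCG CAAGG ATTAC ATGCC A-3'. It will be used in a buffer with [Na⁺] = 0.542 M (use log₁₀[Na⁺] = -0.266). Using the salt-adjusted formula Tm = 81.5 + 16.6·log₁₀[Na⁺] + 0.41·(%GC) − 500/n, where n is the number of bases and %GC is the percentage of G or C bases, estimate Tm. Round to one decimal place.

Length n = 26. Base counts: T=4, C=8, A=7, G=7
G+C = 15, so %GC = 15/26 × 100 = 57.692%
Salt term: 16.6 × (-0.266) = -4.416
GC term: 0.41 × 57.692 = 23.654; length term: −500/26 = −19.231
Tm = 81.5 + (-4.416) + 23.654 − 19.231 = 81.507 → 81.5°C

81.5°C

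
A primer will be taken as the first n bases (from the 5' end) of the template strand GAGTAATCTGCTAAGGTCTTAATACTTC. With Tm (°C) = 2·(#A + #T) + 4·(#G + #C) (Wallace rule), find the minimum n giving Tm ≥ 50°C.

n = 18

First 17 bases: GAGTAATCTGCTAAGGT → Tm = 48°C (< 50°C)
First 18 bases: GAGTAATCTGCTAAGGTC → Tm = 52°C (≥ 50°C)
Each additional base adds 2°C (A/T) or 4°C (G/C), so Tm is non-decreasing in n; n = 18 is the first length to reach 50°C.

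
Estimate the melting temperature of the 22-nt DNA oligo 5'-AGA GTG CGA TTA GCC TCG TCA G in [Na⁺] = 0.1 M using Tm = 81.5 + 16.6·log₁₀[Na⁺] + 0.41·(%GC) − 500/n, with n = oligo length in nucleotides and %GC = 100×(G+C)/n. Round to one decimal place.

Length n = 22. Scanning the sequence gives C=5, G=7, T=5, A=5.
G+C = 12, so %GC = 12/22 × 100 = 54.545%
Salt term: 16.6 × (-1) = -16.6
GC term: 0.41 × 54.545 = 22.363; length term: −500/22 = −22.727
Tm = 81.5 + (-16.6) + 22.363 − 22.727 = 64.536 → 64.5°C

64.5°C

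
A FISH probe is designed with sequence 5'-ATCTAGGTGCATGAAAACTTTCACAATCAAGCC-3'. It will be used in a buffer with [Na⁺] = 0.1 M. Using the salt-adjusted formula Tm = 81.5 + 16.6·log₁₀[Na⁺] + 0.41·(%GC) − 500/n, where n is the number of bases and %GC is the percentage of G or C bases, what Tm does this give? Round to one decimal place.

65.9°C

Length n = 33. Base counts: C=8, A=12, T=8, G=5
G+C = 13, so %GC = 13/33 × 100 = 39.394%
Salt term: 16.6 × (-1) = -16.6
GC term: 0.41 × 39.394 = 16.152; length term: −500/33 = −15.152
Tm = 81.5 + (-16.6) + 16.152 − 15.152 = 65.9 → 65.9°C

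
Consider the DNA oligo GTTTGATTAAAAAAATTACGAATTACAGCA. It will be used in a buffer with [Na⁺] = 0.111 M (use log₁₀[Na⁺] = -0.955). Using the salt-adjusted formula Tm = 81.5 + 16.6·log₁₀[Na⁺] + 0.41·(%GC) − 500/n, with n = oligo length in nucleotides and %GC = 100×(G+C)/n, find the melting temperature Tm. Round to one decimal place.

58.5°C

Length n = 30. T=9, A=14, C=3, G=4
G+C = 7, so %GC = 7/30 × 100 = 23.333%
Salt term: 16.6 × (-0.955) = -15.853
GC term: 0.41 × 23.333 = 9.567; length term: −500/30 = −16.667
Tm = 81.5 + (-15.853) + 9.567 − 16.667 = 58.547 → 58.5°C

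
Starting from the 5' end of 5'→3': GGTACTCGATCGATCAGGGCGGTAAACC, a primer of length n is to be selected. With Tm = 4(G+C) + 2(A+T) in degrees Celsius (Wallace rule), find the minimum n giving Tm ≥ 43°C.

First 14 bases: GGTACTCGATCGAT → Tm = 42°C (< 43°C)
First 15 bases: GGTACTCGATCGATC → Tm = 46°C (≥ 43°C)
Since every base adds ≥2°C, Tm only increases with n, so the threshold is first crossed at n = 15.

n = 15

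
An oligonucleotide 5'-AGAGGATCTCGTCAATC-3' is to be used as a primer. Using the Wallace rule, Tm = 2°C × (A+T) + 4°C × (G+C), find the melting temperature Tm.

Base counts: T=4, C=4, A=5, G=4
So N_AT = 9 and N_GC = 8.
Tm = 4·8 + 2·9 = 32 + 18 = 50°C

50°C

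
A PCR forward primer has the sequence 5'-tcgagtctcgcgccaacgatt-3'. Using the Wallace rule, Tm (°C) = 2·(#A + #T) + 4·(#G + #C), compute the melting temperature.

66°C

Counting bases: C=7, A=4, T=5, G=5
So N_AT = 9 and N_GC = 12.
Tm = 2×9 + 4×12 = 66°C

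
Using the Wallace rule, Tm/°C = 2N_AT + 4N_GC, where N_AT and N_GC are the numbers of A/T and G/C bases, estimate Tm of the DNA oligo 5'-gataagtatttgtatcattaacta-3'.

58°C

Scanning the sequence gives G=3, A=9, C=2, T=10.
AT pairs contribute 19, GC pairs contribute 5.
Tm = 2×19 + 4×5 = 58°C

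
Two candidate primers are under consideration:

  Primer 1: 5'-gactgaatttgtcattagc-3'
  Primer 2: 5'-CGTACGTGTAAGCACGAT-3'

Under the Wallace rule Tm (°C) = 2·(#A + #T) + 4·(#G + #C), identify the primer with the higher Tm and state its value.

Primer 2, 54°C

Primer 1: A+T=12, G+C=7 → Tm = 2(12)+4(7) = 52°C
Primer 2: A+T=9, G+C=9 → Tm = 2(9)+4(9) = 54°C
52°C vs 54°C → primer 2 is higher.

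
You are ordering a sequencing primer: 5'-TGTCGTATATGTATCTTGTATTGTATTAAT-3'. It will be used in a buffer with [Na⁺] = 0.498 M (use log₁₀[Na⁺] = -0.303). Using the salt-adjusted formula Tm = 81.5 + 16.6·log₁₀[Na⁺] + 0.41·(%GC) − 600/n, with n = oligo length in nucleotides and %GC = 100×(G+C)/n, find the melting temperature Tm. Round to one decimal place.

Length n = 30. A=7, G=5, C=2, T=16
G+C = 7, so %GC = 7/30 × 100 = 23.333%
Salt term: 16.6 × (-0.303) = -5.03
GC term: 0.41 × 23.333 = 9.567; length term: −600/30 = −20
Tm = 81.5 + (-5.03) + 9.567 − 20 = 66.037 → 66.0°C

66.0°C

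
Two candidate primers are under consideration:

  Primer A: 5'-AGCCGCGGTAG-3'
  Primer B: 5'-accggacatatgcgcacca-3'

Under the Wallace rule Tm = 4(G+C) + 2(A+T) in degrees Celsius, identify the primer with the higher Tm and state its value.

Primer A: A+T=3, G+C=8 → Tm = 2(3)+4(8) = 38°C
Primer B: A+T=8, G+C=11 → Tm = 2(8)+4(11) = 60°C
38°C vs 60°C → primer B is higher.

Primer B, 60°C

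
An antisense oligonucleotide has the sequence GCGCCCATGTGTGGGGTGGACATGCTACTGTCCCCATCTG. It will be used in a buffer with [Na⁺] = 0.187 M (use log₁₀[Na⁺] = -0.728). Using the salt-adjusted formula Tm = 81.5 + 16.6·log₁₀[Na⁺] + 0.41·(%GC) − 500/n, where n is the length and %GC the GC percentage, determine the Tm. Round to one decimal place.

Length n = 40. C=12, T=10, G=13, A=5
G+C = 25, so %GC = 25/40 × 100 = 62.5%
Salt term: 16.6 × (-0.728) = -12.085
GC term: 0.41 × 62.5 = 25.625; length term: −500/40 = −12.5
Tm = 81.5 + (-12.085) + 25.625 − 12.5 = 82.54 → 82.5°C

82.5°C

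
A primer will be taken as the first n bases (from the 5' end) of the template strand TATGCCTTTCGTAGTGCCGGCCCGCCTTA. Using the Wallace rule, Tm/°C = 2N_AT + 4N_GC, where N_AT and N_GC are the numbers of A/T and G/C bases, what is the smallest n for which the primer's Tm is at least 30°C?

n = 11

First 10 bases: TATGCCTTTC → Tm = 28°C (< 30°C)
First 11 bases: TATGCCTTTCG → Tm = 32°C (≥ 30°C)
Each additional base adds 2°C (A/T) or 4°C (G/C), so Tm is non-decreasing in n; n = 11 is the first length to reach 30°C.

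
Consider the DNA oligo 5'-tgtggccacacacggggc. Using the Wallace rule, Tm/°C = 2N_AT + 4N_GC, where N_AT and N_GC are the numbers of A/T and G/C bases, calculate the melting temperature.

Scanning the sequence gives A=3, C=6, G=7, T=2.
AT pairs contribute 5, GC pairs contribute 13.
Tm = 2(5) + 4(13) = 10 + 52 = 62°C

62°C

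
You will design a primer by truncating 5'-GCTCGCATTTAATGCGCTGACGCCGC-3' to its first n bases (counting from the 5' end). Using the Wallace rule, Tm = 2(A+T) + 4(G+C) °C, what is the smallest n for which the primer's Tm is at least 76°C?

First 23 bases: GCTCGCATTTAATGCGCTGACGC → Tm = 72°C (< 76°C)
First 24 bases: GCTCGCATTTAATGCGCTGACGCC → Tm = 76°C (≥ 76°C)
Since every base adds ≥2°C, Tm only increases with n, so the threshold is first crossed at n = 24.

n = 24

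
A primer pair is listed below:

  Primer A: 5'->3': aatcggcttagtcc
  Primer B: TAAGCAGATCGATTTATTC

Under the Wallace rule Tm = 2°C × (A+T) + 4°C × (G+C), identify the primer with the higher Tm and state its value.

Primer B, 50°C

Primer A: A+T=7, G+C=7 → Tm = 2(7)+4(7) = 42°C
Primer B: A+T=13, G+C=6 → Tm = 2(13)+4(6) = 50°C
42°C vs 50°C → primer B is higher.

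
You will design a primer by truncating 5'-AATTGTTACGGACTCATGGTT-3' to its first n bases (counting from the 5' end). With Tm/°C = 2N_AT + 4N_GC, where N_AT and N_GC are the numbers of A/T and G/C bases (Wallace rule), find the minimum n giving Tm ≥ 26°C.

First 9 bases: AATTGTTAC → Tm = 22°C (< 26°C)
First 10 bases: AATTGTTACG → Tm = 26°C (≥ 26°C)
Since every base adds ≥2°C, Tm only increases with n, so the threshold is first crossed at n = 10.

n = 10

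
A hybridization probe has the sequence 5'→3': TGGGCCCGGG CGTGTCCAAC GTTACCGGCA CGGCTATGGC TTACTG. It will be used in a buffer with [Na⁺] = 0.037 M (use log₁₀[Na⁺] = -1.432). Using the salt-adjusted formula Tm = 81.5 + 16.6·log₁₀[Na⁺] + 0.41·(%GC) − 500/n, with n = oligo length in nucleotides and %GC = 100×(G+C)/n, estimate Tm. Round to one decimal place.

Length n = 46. Scanning the sequence gives C=14, A=6, T=10, G=16.
G+C = 30, so %GC = 30/46 × 100 = 65.217%
Salt term: 16.6 × (-1.432) = -23.771
GC term: 0.41 × 65.217 = 26.739; length term: −500/46 = −10.87
Tm = 81.5 + (-23.771) + 26.739 − 10.87 = 73.598 → 73.6°C

73.6°C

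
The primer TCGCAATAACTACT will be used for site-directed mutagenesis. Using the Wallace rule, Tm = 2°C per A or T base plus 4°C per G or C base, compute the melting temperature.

38°C

T=4, A=5, C=4, G=1
So N_AT = 9 and N_GC = 5.
Tm = 2×9 + 4×5 = 38°C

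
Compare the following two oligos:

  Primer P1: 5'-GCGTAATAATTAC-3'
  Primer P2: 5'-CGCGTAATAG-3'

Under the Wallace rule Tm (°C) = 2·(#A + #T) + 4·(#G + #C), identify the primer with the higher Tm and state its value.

Primer P1: A+T=9, G+C=4 → Tm = 2(9)+4(4) = 34°C
Primer P2: A+T=5, G+C=5 → Tm = 2(5)+4(5) = 30°C
34°C vs 30°C → primer P1 is higher.

Primer P1, 34°C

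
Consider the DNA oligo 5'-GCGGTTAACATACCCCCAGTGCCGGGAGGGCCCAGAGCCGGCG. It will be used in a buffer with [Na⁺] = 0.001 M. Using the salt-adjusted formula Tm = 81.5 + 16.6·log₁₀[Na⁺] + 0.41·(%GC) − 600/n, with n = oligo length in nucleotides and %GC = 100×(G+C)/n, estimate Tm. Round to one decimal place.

Length n = 43. Counting bases: T=4, C=15, A=8, G=16
G+C = 31, so %GC = 31/43 × 100 = 72.093%
Salt term: 16.6 × (-3) = -49.8
GC term: 0.41 × 72.093 = 29.558; length term: −600/43 = −13.953
Tm = 81.5 + (-49.8) + 29.558 − 13.953 = 47.305 → 47.3°C

47.3°C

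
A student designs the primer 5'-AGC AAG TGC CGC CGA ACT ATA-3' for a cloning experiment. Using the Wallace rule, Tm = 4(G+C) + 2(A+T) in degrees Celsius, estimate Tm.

64°C

Counting bases: G=5, T=3, C=6, A=7
A+T = 10, G+C = 11
Tm = 4·11 + 2·10 = 44 + 20 = 64°C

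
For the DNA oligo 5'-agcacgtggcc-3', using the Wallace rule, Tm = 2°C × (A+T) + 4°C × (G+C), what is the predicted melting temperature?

38°C

Counting bases: T=1, G=4, A=2, C=4
AT pairs contribute 3, GC pairs contribute 8.
Tm = 2×3 + 4×8 = 38°C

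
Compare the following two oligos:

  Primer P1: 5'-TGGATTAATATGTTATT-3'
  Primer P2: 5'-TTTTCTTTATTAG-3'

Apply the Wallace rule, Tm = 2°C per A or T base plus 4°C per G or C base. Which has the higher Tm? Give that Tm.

Primer P1: A+T=14, G+C=3 → Tm = 2(14)+4(3) = 40°C
Primer P2: A+T=11, G+C=2 → Tm = 2(11)+4(2) = 30°C
40°C vs 30°C → primer P1 is higher.

Primer P1, 40°C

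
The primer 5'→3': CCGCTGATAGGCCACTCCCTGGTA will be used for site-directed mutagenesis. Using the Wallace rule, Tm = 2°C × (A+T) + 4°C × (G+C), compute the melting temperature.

78°C

Base counts: G=6, C=9, A=4, T=5
AT pairs contribute 9, GC pairs contribute 15.
Tm = 2(9) + 4(15) = 18 + 60 = 78°C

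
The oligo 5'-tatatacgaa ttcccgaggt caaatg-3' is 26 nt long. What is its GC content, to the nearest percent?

Scanning the sequence gives C=5, G=5, A=9, T=7.
G+C = 5 + 5 = 10 out of 26 bases
%GC = 10/26 × 100 = 38.46% ≈ 38%

38%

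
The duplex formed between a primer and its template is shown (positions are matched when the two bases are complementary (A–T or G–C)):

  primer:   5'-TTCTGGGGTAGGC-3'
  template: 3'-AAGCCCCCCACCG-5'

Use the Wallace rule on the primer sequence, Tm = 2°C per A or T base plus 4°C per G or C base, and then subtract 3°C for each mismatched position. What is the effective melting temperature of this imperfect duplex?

Primer base counts: A=1, T=4, G=6, C=2 → A+T=5, G+C=8
Perfect-match Tm = 2(5) + 4(8) = 10 + 32 = 42°C
Mismatches (positions where the bases are not complementary): 3 (at positions 4, 9, 10)
Effective Tm = 42 − 3×3 = 42 − 9 = 33°C

33°C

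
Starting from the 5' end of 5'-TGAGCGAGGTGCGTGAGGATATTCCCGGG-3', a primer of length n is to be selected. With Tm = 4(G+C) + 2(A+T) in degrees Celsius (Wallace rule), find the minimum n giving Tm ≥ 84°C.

n = 27

First 26 bases: TGAGCGAGGTGCGTGAGGATATTCCC → Tm = 82°C (< 84°C)
First 27 bases: TGAGCGAGGTGCGTGAGGATATTCCCG → Tm = 86°C (≥ 84°C)
Each additional base adds 2°C (A/T) or 4°C (G/C), so Tm is non-decreasing in n; n = 27 is the first length to reach 84°C.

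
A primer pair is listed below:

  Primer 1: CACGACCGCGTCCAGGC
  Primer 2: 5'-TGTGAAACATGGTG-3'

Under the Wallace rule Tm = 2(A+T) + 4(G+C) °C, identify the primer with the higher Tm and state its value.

Primer 1: A+T=4, G+C=13 → Tm = 2(4)+4(13) = 60°C
Primer 2: A+T=8, G+C=6 → Tm = 2(8)+4(6) = 40°C
60°C vs 40°C → primer 1 is higher.

Primer 1, 60°C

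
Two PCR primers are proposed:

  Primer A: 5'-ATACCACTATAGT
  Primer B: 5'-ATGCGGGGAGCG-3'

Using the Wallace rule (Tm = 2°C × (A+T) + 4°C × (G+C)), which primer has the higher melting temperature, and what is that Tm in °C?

Primer B, 42°C

Primer A: A+T=9, G+C=4 → Tm = 2(9)+4(4) = 34°C
Primer B: A+T=3, G+C=9 → Tm = 2(3)+4(9) = 42°C
34°C vs 42°C → primer B is higher.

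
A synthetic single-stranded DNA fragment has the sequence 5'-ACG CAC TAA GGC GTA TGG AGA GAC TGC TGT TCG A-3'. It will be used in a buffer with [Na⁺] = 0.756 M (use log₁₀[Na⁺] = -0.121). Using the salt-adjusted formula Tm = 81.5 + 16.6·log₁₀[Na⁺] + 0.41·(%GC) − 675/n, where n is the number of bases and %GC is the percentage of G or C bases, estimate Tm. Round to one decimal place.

81.3°C

Length n = 34. Base counts: G=11, T=7, C=7, A=9
G+C = 18, so %GC = 18/34 × 100 = 52.941%
Salt term: 16.6 × (-0.121) = -2.009
GC term: 0.41 × 52.941 = 21.706; length term: −675/34 = −19.853
Tm = 81.5 + (-2.009) + 21.706 − 19.853 = 81.344 → 81.3°C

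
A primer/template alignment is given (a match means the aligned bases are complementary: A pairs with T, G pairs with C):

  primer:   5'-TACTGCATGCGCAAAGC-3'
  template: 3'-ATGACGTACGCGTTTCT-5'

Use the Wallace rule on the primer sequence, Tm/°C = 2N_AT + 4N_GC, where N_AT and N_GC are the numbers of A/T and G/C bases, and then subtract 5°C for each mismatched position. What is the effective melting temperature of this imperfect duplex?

47°C

Primer base counts: A=5, T=3, G=4, C=5 → A+T=8, G+C=9
Perfect-match Tm = 2(8) + 4(9) = 16 + 36 = 52°C
Mismatches (positions where the bases are not complementary): 1 (at position 17)
Effective Tm = 52 − 1×5 = 52 − 5 = 47°C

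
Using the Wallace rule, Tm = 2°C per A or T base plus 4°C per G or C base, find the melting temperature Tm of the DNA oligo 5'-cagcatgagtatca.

Counting bases: A=5, C=3, G=3, T=3
A+T = 8, G+C = 6
Tm = 4·6 + 2·8 = 24 + 16 = 40°C

40°C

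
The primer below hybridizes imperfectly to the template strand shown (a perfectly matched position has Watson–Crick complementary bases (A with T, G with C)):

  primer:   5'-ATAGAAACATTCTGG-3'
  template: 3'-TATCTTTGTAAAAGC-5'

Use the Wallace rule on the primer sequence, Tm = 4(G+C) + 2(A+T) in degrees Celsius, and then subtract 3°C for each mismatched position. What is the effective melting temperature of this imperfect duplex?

34°C

Primer base counts: A=6, T=4, G=3, C=2 → A+T=10, G+C=5
Perfect-match Tm = 2(10) + 4(5) = 20 + 20 = 40°C
Mismatches (positions where the bases are not complementary): 2 (at positions 12, 14)
Effective Tm = 40 − 2×3 = 40 − 6 = 34°C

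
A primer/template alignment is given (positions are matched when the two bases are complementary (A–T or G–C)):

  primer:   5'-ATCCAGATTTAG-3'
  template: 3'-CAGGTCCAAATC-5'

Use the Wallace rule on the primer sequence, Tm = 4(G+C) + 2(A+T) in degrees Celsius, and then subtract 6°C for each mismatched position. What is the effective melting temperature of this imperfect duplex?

20°C

Primer base counts: A=4, T=4, G=2, C=2 → A+T=8, G+C=4
Perfect-match Tm = 2(8) + 4(4) = 16 + 16 = 32°C
Mismatches (positions where the bases are not complementary): 2 (at positions 1, 7)
Effective Tm = 32 − 2×6 = 32 − 12 = 20°C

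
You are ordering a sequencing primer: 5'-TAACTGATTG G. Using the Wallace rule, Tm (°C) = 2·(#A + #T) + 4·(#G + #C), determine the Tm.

30°C

T=4, C=1, G=3, A=3
AT pairs contribute 7, GC pairs contribute 4.
Tm = 2(7) + 4(4) = 14 + 16 = 30°C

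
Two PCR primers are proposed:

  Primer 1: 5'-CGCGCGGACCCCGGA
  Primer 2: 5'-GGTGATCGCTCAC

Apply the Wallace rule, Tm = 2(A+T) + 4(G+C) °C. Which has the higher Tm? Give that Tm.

Primer 1: A+T=2, G+C=13 → Tm = 2(2)+4(13) = 56°C
Primer 2: A+T=5, G+C=8 → Tm = 2(5)+4(8) = 42°C
56°C vs 42°C → primer 1 is higher.

Primer 1, 56°C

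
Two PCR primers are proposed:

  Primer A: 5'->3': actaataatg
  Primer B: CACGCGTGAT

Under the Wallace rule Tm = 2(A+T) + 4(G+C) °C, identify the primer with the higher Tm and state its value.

Primer B, 32°C

Primer A: A+T=8, G+C=2 → Tm = 2(8)+4(2) = 24°C
Primer B: A+T=4, G+C=6 → Tm = 2(4)+4(6) = 32°C
24°C vs 32°C → primer B is higher.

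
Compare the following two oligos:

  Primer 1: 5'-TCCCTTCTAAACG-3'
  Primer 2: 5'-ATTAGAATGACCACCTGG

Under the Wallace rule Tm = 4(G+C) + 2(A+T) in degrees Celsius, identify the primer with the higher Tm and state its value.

Primer 2, 52°C

Primer 1: A+T=7, G+C=6 → Tm = 2(7)+4(6) = 38°C
Primer 2: A+T=10, G+C=8 → Tm = 2(10)+4(8) = 52°C
38°C vs 52°C → primer 2 is higher.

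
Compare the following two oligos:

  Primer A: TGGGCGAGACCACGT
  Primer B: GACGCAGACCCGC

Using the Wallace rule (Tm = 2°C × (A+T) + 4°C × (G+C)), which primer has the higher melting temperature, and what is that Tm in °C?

Primer A: A+T=5, G+C=10 → Tm = 2(5)+4(10) = 50°C
Primer B: A+T=3, G+C=10 → Tm = 2(3)+4(10) = 46°C
50°C vs 46°C → primer A is higher.

Primer A, 50°C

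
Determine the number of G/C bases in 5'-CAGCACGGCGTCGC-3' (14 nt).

Counting bases: T=1, C=6, G=5, A=2
Total G or C: 5 + 6 = 11

11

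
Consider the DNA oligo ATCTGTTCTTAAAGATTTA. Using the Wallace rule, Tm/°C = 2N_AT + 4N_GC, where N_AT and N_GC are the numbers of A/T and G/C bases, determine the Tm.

46°C

Scanning the sequence gives C=2, A=6, T=9, G=2.
AT pairs contribute 15, GC pairs contribute 4.
Tm = 4·4 + 2·15 = 16 + 30 = 46°C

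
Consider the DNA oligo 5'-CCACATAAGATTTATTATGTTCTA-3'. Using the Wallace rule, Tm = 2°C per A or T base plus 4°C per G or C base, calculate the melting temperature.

Scanning the sequence gives C=4, G=2, A=8, T=10.
So N_AT = 18 and N_GC = 6.
Tm = 2(18) + 4(6) = 36 + 24 = 60°C

60°C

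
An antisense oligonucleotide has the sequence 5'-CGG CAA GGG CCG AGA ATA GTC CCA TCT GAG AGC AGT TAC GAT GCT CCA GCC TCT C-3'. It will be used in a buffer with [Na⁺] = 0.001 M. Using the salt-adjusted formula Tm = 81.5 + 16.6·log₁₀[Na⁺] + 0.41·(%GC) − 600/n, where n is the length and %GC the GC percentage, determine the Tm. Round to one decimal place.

44.6°C

Length n = 55. Base counts: A=13, C=17, T=10, G=15
G+C = 32, so %GC = 32/55 × 100 = 58.182%
Salt term: 16.6 × (-3) = -49.8
GC term: 0.41 × 58.182 = 23.855; length term: −600/55 = −10.909
Tm = 81.5 + (-49.8) + 23.855 − 10.909 = 44.646 → 44.6°C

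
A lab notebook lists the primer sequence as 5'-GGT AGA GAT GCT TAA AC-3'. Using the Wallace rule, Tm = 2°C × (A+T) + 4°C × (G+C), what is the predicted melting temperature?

Base counts: A=6, T=4, C=2, G=5
A+T = 10, G+C = 7
Tm = 2×10 + 4×7 = 48°C

48°C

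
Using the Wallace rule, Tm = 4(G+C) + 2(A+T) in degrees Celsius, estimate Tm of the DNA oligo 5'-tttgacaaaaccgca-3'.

Scanning the sequence gives T=3, A=6, G=2, C=4.
So N_AT = 9 and N_GC = 6.
Tm = 2(9) + 4(6) = 18 + 24 = 42°C

42°C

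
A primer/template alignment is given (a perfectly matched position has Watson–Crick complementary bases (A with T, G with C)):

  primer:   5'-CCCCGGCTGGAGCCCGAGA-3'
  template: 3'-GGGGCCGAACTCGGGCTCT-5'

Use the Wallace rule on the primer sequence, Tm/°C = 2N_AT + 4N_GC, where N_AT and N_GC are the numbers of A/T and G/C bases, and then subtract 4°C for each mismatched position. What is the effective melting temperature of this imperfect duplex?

64°C

Primer base counts: A=3, T=1, G=7, C=8 → A+T=4, G+C=15
Perfect-match Tm = 2(4) + 4(15) = 8 + 60 = 68°C
Mismatches (positions where the bases are not complementary): 1 (at position 9)
Effective Tm = 68 − 1×4 = 68 − 4 = 64°C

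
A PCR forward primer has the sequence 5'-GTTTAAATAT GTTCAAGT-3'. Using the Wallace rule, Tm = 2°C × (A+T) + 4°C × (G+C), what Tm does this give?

44°C

Counting bases: A=6, G=3, T=8, C=1
So N_AT = 14 and N_GC = 4.
Tm = 2×14 + 4×4 = 44°C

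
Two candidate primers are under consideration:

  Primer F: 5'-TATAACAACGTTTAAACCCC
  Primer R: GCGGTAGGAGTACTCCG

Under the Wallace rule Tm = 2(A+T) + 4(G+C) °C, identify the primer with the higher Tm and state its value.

Primer F: A+T=13, G+C=7 → Tm = 2(13)+4(7) = 54°C
Primer R: A+T=6, G+C=11 → Tm = 2(6)+4(11) = 56°C
54°C vs 56°C → primer R is higher.

Primer R, 56°C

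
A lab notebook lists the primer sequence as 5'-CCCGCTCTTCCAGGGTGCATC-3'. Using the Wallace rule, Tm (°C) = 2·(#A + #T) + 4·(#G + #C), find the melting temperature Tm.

70°C

Base counts: T=5, C=9, A=2, G=5
So N_AT = 7 and N_GC = 14.
Tm = 2(7) + 4(14) = 14 + 56 = 70°C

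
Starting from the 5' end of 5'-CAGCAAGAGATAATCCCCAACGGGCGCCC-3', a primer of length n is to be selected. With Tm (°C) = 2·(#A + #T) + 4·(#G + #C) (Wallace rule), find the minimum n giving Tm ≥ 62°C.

First 20 bases: CAGCAAGAGATAATCCCCAA → Tm = 58°C (< 62°C)
First 21 bases: CAGCAAGAGATAATCCCCAAC → Tm = 62°C (≥ 62°C)
Each additional base adds 2°C (A/T) or 4°C (G/C), so Tm is non-decreasing in n; n = 21 is the first length to reach 62°C.

n = 21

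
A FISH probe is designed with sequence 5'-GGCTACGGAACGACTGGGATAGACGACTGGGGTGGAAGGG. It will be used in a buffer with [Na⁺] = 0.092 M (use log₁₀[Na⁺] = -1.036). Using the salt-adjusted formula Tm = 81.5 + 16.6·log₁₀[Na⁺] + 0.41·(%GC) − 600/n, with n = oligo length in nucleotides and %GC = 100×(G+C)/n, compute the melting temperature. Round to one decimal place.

Length n = 40. Scanning the sequence gives C=6, A=10, G=19, T=5.
G+C = 25, so %GC = 25/40 × 100 = 62.5%
Salt term: 16.6 × (-1.036) = -17.198
GC term: 0.41 × 62.5 = 25.625; length term: −600/40 = −15
Tm = 81.5 + (-17.198) + 25.625 − 15 = 74.927 → 74.9°C

74.9°C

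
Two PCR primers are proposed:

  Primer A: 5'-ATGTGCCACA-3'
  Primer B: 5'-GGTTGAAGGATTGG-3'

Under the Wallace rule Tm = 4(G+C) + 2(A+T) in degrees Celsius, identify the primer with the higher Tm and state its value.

Primer B, 42°C

Primer A: A+T=5, G+C=5 → Tm = 2(5)+4(5) = 30°C
Primer B: A+T=7, G+C=7 → Tm = 2(7)+4(7) = 42°C
30°C vs 42°C → primer B is higher.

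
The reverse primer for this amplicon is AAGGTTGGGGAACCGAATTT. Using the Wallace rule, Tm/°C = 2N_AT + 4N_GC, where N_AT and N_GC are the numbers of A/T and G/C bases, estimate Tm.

Base counts: G=7, C=2, A=6, T=5
A+T = 11, G+C = 9
Tm = 4·9 + 2·11 = 36 + 22 = 58°C

58°C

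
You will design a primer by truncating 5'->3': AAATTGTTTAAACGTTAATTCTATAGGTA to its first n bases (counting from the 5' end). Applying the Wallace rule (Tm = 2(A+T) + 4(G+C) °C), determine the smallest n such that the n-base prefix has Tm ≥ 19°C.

First 8 bases: AAATTGTT → Tm = 18°C (< 19°C)
First 9 bases: AAATTGTTT → Tm = 20°C (≥ 19°C)
Since every base adds ≥2°C, Tm only increases with n, so the threshold is first crossed at n = 9.

n = 9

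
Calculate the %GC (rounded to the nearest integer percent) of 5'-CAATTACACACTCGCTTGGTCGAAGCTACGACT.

Scanning the sequence gives G=6, C=10, A=9, T=8.
G+C = 6 + 10 = 16 out of 33 bases
%GC = 16/33 × 100 = 48.48% ≈ 48%

48%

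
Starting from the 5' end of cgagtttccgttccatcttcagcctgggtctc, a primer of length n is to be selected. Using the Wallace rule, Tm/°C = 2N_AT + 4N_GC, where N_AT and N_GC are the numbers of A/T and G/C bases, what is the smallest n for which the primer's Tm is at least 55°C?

n = 19

First 18 bases: CGAGTTTCCGTTCCATCT → Tm = 54°C (< 55°C)
First 19 bases: CGAGTTTCCGTTCCATCTT → Tm = 56°C (≥ 55°C)
Since every base adds ≥2°C, Tm only increases with n, so the threshold is first crossed at n = 19.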